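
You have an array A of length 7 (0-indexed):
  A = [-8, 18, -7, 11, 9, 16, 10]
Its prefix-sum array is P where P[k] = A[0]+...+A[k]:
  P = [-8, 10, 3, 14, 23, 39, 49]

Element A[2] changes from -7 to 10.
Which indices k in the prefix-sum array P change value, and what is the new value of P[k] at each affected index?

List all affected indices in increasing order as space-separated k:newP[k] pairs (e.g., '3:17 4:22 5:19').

P[k] = A[0] + ... + A[k]
P[k] includes A[2] iff k >= 2
Affected indices: 2, 3, ..., 6; delta = 17
  P[2]: 3 + 17 = 20
  P[3]: 14 + 17 = 31
  P[4]: 23 + 17 = 40
  P[5]: 39 + 17 = 56
  P[6]: 49 + 17 = 66

Answer: 2:20 3:31 4:40 5:56 6:66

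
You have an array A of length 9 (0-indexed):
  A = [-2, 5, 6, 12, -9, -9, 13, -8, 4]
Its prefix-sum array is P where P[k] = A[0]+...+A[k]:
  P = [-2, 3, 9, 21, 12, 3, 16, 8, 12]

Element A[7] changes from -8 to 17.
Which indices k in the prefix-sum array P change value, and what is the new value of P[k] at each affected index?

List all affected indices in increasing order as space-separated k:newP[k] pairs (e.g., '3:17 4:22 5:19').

P[k] = A[0] + ... + A[k]
P[k] includes A[7] iff k >= 7
Affected indices: 7, 8, ..., 8; delta = 25
  P[7]: 8 + 25 = 33
  P[8]: 12 + 25 = 37

Answer: 7:33 8:37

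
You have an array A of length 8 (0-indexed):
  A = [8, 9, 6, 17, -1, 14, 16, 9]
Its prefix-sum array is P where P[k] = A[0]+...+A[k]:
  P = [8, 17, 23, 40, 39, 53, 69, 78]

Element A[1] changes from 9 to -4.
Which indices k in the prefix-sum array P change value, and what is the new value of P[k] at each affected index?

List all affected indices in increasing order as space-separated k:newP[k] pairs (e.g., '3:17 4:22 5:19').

P[k] = A[0] + ... + A[k]
P[k] includes A[1] iff k >= 1
Affected indices: 1, 2, ..., 7; delta = -13
  P[1]: 17 + -13 = 4
  P[2]: 23 + -13 = 10
  P[3]: 40 + -13 = 27
  P[4]: 39 + -13 = 26
  P[5]: 53 + -13 = 40
  P[6]: 69 + -13 = 56
  P[7]: 78 + -13 = 65

Answer: 1:4 2:10 3:27 4:26 5:40 6:56 7:65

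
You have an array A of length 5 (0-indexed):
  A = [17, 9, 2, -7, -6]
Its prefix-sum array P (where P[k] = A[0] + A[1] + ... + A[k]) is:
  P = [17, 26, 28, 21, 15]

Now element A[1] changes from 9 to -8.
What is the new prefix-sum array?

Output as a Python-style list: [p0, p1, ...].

Change: A[1] 9 -> -8, delta = -17
P[k] for k < 1: unchanged (A[1] not included)
P[k] for k >= 1: shift by delta = -17
  P[0] = 17 + 0 = 17
  P[1] = 26 + -17 = 9
  P[2] = 28 + -17 = 11
  P[3] = 21 + -17 = 4
  P[4] = 15 + -17 = -2

Answer: [17, 9, 11, 4, -2]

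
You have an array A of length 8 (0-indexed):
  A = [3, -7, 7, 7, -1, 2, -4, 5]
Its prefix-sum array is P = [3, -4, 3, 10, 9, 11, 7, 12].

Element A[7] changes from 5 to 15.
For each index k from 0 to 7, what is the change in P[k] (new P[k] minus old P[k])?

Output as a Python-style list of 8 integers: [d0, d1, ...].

Answer: [0, 0, 0, 0, 0, 0, 0, 10]

Derivation:
Element change: A[7] 5 -> 15, delta = 10
For k < 7: P[k] unchanged, delta_P[k] = 0
For k >= 7: P[k] shifts by exactly 10
Delta array: [0, 0, 0, 0, 0, 0, 0, 10]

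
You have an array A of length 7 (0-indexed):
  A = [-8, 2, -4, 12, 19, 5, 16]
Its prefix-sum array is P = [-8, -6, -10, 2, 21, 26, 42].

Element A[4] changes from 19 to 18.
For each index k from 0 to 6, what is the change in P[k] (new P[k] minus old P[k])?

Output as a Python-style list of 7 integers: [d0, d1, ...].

Answer: [0, 0, 0, 0, -1, -1, -1]

Derivation:
Element change: A[4] 19 -> 18, delta = -1
For k < 4: P[k] unchanged, delta_P[k] = 0
For k >= 4: P[k] shifts by exactly -1
Delta array: [0, 0, 0, 0, -1, -1, -1]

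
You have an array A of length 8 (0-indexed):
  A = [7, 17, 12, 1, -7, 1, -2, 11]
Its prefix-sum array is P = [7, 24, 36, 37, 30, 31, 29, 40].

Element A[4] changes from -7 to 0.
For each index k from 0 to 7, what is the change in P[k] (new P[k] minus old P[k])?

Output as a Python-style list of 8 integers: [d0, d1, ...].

Element change: A[4] -7 -> 0, delta = 7
For k < 4: P[k] unchanged, delta_P[k] = 0
For k >= 4: P[k] shifts by exactly 7
Delta array: [0, 0, 0, 0, 7, 7, 7, 7]

Answer: [0, 0, 0, 0, 7, 7, 7, 7]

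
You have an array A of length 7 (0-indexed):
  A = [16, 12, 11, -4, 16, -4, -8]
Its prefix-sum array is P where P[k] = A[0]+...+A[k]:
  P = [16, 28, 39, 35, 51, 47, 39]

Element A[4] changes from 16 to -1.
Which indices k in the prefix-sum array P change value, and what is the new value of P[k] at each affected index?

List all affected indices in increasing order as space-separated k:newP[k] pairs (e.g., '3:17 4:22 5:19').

P[k] = A[0] + ... + A[k]
P[k] includes A[4] iff k >= 4
Affected indices: 4, 5, ..., 6; delta = -17
  P[4]: 51 + -17 = 34
  P[5]: 47 + -17 = 30
  P[6]: 39 + -17 = 22

Answer: 4:34 5:30 6:22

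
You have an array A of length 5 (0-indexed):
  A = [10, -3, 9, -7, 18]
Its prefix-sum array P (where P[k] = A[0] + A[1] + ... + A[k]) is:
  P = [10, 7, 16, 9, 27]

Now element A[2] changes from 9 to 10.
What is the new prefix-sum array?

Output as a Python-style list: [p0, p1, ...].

Answer: [10, 7, 17, 10, 28]

Derivation:
Change: A[2] 9 -> 10, delta = 1
P[k] for k < 2: unchanged (A[2] not included)
P[k] for k >= 2: shift by delta = 1
  P[0] = 10 + 0 = 10
  P[1] = 7 + 0 = 7
  P[2] = 16 + 1 = 17
  P[3] = 9 + 1 = 10
  P[4] = 27 + 1 = 28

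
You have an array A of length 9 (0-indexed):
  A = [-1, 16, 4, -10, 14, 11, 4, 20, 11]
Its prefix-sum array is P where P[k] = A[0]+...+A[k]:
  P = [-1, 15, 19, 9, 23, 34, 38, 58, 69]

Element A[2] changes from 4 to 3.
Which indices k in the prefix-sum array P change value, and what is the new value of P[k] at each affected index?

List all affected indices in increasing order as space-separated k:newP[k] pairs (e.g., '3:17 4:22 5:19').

Answer: 2:18 3:8 4:22 5:33 6:37 7:57 8:68

Derivation:
P[k] = A[0] + ... + A[k]
P[k] includes A[2] iff k >= 2
Affected indices: 2, 3, ..., 8; delta = -1
  P[2]: 19 + -1 = 18
  P[3]: 9 + -1 = 8
  P[4]: 23 + -1 = 22
  P[5]: 34 + -1 = 33
  P[6]: 38 + -1 = 37
  P[7]: 58 + -1 = 57
  P[8]: 69 + -1 = 68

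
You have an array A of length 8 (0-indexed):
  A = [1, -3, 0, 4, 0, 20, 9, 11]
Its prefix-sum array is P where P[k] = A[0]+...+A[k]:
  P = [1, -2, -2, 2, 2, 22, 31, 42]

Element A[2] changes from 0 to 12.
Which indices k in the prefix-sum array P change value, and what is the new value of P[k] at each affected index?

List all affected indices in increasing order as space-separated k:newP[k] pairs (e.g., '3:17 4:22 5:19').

Answer: 2:10 3:14 4:14 5:34 6:43 7:54

Derivation:
P[k] = A[0] + ... + A[k]
P[k] includes A[2] iff k >= 2
Affected indices: 2, 3, ..., 7; delta = 12
  P[2]: -2 + 12 = 10
  P[3]: 2 + 12 = 14
  P[4]: 2 + 12 = 14
  P[5]: 22 + 12 = 34
  P[6]: 31 + 12 = 43
  P[7]: 42 + 12 = 54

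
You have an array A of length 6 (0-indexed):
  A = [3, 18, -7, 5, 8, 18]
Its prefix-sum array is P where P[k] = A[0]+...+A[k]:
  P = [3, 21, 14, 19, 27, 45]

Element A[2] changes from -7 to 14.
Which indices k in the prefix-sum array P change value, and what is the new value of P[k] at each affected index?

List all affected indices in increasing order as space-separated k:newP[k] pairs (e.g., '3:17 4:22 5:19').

P[k] = A[0] + ... + A[k]
P[k] includes A[2] iff k >= 2
Affected indices: 2, 3, ..., 5; delta = 21
  P[2]: 14 + 21 = 35
  P[3]: 19 + 21 = 40
  P[4]: 27 + 21 = 48
  P[5]: 45 + 21 = 66

Answer: 2:35 3:40 4:48 5:66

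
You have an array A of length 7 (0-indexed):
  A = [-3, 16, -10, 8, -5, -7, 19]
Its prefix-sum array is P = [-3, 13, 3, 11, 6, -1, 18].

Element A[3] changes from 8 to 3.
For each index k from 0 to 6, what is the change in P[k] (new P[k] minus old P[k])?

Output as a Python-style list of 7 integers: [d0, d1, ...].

Element change: A[3] 8 -> 3, delta = -5
For k < 3: P[k] unchanged, delta_P[k] = 0
For k >= 3: P[k] shifts by exactly -5
Delta array: [0, 0, 0, -5, -5, -5, -5]

Answer: [0, 0, 0, -5, -5, -5, -5]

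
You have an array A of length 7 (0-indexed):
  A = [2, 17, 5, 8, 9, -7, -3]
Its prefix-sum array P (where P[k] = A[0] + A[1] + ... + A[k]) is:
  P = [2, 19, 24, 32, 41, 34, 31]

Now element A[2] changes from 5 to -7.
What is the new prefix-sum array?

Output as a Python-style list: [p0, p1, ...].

Change: A[2] 5 -> -7, delta = -12
P[k] for k < 2: unchanged (A[2] not included)
P[k] for k >= 2: shift by delta = -12
  P[0] = 2 + 0 = 2
  P[1] = 19 + 0 = 19
  P[2] = 24 + -12 = 12
  P[3] = 32 + -12 = 20
  P[4] = 41 + -12 = 29
  P[5] = 34 + -12 = 22
  P[6] = 31 + -12 = 19

Answer: [2, 19, 12, 20, 29, 22, 19]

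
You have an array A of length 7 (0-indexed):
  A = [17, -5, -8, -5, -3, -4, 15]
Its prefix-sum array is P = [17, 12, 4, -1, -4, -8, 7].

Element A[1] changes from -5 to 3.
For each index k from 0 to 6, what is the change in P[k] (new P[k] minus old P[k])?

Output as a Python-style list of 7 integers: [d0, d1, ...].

Element change: A[1] -5 -> 3, delta = 8
For k < 1: P[k] unchanged, delta_P[k] = 0
For k >= 1: P[k] shifts by exactly 8
Delta array: [0, 8, 8, 8, 8, 8, 8]

Answer: [0, 8, 8, 8, 8, 8, 8]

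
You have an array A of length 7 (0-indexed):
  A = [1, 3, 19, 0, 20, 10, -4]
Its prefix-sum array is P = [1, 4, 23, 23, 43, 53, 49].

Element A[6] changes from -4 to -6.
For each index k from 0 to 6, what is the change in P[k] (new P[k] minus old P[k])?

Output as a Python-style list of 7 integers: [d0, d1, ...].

Answer: [0, 0, 0, 0, 0, 0, -2]

Derivation:
Element change: A[6] -4 -> -6, delta = -2
For k < 6: P[k] unchanged, delta_P[k] = 0
For k >= 6: P[k] shifts by exactly -2
Delta array: [0, 0, 0, 0, 0, 0, -2]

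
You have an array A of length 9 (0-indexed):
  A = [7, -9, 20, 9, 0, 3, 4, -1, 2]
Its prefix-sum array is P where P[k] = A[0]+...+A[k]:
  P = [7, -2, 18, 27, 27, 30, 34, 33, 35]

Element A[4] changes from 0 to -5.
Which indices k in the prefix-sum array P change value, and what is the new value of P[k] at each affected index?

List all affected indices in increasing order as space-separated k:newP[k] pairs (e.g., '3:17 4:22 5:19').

Answer: 4:22 5:25 6:29 7:28 8:30

Derivation:
P[k] = A[0] + ... + A[k]
P[k] includes A[4] iff k >= 4
Affected indices: 4, 5, ..., 8; delta = -5
  P[4]: 27 + -5 = 22
  P[5]: 30 + -5 = 25
  P[6]: 34 + -5 = 29
  P[7]: 33 + -5 = 28
  P[8]: 35 + -5 = 30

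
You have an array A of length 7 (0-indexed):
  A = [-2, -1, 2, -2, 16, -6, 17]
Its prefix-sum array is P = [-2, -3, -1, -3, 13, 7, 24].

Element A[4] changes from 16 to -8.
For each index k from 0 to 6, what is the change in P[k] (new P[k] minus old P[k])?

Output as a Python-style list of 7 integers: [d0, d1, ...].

Element change: A[4] 16 -> -8, delta = -24
For k < 4: P[k] unchanged, delta_P[k] = 0
For k >= 4: P[k] shifts by exactly -24
Delta array: [0, 0, 0, 0, -24, -24, -24]

Answer: [0, 0, 0, 0, -24, -24, -24]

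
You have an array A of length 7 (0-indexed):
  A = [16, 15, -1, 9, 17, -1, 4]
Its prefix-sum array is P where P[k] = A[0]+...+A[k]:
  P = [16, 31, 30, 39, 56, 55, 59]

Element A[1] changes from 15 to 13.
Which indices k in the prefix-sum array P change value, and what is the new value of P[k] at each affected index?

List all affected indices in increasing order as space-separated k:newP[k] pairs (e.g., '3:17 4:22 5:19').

P[k] = A[0] + ... + A[k]
P[k] includes A[1] iff k >= 1
Affected indices: 1, 2, ..., 6; delta = -2
  P[1]: 31 + -2 = 29
  P[2]: 30 + -2 = 28
  P[3]: 39 + -2 = 37
  P[4]: 56 + -2 = 54
  P[5]: 55 + -2 = 53
  P[6]: 59 + -2 = 57

Answer: 1:29 2:28 3:37 4:54 5:53 6:57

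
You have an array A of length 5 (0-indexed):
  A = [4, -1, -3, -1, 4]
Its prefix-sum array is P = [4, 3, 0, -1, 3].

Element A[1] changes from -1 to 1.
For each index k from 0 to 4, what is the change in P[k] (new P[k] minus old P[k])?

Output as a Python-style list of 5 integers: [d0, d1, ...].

Answer: [0, 2, 2, 2, 2]

Derivation:
Element change: A[1] -1 -> 1, delta = 2
For k < 1: P[k] unchanged, delta_P[k] = 0
For k >= 1: P[k] shifts by exactly 2
Delta array: [0, 2, 2, 2, 2]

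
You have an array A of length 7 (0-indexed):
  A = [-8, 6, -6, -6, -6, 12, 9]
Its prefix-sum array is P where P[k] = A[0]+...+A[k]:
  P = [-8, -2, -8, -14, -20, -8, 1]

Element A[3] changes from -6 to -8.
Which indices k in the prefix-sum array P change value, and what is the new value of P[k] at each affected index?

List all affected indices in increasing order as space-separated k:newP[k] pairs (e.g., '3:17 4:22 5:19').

Answer: 3:-16 4:-22 5:-10 6:-1

Derivation:
P[k] = A[0] + ... + A[k]
P[k] includes A[3] iff k >= 3
Affected indices: 3, 4, ..., 6; delta = -2
  P[3]: -14 + -2 = -16
  P[4]: -20 + -2 = -22
  P[5]: -8 + -2 = -10
  P[6]: 1 + -2 = -1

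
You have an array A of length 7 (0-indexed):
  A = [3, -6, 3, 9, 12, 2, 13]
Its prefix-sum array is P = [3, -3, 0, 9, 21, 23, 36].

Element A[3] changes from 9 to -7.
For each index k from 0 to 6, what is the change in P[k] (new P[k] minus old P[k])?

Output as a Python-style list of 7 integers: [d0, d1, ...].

Answer: [0, 0, 0, -16, -16, -16, -16]

Derivation:
Element change: A[3] 9 -> -7, delta = -16
For k < 3: P[k] unchanged, delta_P[k] = 0
For k >= 3: P[k] shifts by exactly -16
Delta array: [0, 0, 0, -16, -16, -16, -16]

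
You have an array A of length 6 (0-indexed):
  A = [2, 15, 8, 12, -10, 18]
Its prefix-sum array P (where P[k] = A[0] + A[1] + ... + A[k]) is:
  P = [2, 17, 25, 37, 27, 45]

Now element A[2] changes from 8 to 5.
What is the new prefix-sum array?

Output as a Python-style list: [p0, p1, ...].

Change: A[2] 8 -> 5, delta = -3
P[k] for k < 2: unchanged (A[2] not included)
P[k] for k >= 2: shift by delta = -3
  P[0] = 2 + 0 = 2
  P[1] = 17 + 0 = 17
  P[2] = 25 + -3 = 22
  P[3] = 37 + -3 = 34
  P[4] = 27 + -3 = 24
  P[5] = 45 + -3 = 42

Answer: [2, 17, 22, 34, 24, 42]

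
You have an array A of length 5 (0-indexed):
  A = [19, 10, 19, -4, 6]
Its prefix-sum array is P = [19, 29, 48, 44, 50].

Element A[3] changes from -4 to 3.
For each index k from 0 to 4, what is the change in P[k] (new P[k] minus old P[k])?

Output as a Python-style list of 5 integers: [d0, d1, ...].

Answer: [0, 0, 0, 7, 7]

Derivation:
Element change: A[3] -4 -> 3, delta = 7
For k < 3: P[k] unchanged, delta_P[k] = 0
For k >= 3: P[k] shifts by exactly 7
Delta array: [0, 0, 0, 7, 7]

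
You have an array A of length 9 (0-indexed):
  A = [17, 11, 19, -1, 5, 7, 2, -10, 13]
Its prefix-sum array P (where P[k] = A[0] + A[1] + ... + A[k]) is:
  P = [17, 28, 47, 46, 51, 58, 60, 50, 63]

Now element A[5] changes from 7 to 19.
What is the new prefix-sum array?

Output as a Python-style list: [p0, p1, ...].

Change: A[5] 7 -> 19, delta = 12
P[k] for k < 5: unchanged (A[5] not included)
P[k] for k >= 5: shift by delta = 12
  P[0] = 17 + 0 = 17
  P[1] = 28 + 0 = 28
  P[2] = 47 + 0 = 47
  P[3] = 46 + 0 = 46
  P[4] = 51 + 0 = 51
  P[5] = 58 + 12 = 70
  P[6] = 60 + 12 = 72
  P[7] = 50 + 12 = 62
  P[8] = 63 + 12 = 75

Answer: [17, 28, 47, 46, 51, 70, 72, 62, 75]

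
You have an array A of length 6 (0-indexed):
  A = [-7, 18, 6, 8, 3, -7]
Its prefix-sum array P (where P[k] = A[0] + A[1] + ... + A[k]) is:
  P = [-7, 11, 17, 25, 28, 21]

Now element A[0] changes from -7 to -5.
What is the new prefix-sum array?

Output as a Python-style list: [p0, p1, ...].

Answer: [-5, 13, 19, 27, 30, 23]

Derivation:
Change: A[0] -7 -> -5, delta = 2
P[k] for k < 0: unchanged (A[0] not included)
P[k] for k >= 0: shift by delta = 2
  P[0] = -7 + 2 = -5
  P[1] = 11 + 2 = 13
  P[2] = 17 + 2 = 19
  P[3] = 25 + 2 = 27
  P[4] = 28 + 2 = 30
  P[5] = 21 + 2 = 23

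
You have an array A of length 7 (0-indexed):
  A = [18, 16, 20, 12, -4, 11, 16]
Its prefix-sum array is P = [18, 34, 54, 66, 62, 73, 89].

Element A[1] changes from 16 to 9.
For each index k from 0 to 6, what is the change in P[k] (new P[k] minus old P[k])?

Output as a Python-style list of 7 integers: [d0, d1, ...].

Element change: A[1] 16 -> 9, delta = -7
For k < 1: P[k] unchanged, delta_P[k] = 0
For k >= 1: P[k] shifts by exactly -7
Delta array: [0, -7, -7, -7, -7, -7, -7]

Answer: [0, -7, -7, -7, -7, -7, -7]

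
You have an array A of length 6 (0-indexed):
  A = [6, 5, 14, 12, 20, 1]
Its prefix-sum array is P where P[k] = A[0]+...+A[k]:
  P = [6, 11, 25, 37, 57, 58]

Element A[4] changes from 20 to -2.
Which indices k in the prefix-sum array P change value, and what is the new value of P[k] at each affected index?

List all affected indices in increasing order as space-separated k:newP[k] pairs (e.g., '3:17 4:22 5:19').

Answer: 4:35 5:36

Derivation:
P[k] = A[0] + ... + A[k]
P[k] includes A[4] iff k >= 4
Affected indices: 4, 5, ..., 5; delta = -22
  P[4]: 57 + -22 = 35
  P[5]: 58 + -22 = 36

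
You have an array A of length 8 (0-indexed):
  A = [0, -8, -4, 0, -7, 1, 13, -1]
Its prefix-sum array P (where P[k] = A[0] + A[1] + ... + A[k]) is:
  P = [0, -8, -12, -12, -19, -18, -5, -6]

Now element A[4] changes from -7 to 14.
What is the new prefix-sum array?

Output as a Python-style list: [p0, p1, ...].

Change: A[4] -7 -> 14, delta = 21
P[k] for k < 4: unchanged (A[4] not included)
P[k] for k >= 4: shift by delta = 21
  P[0] = 0 + 0 = 0
  P[1] = -8 + 0 = -8
  P[2] = -12 + 0 = -12
  P[3] = -12 + 0 = -12
  P[4] = -19 + 21 = 2
  P[5] = -18 + 21 = 3
  P[6] = -5 + 21 = 16
  P[7] = -6 + 21 = 15

Answer: [0, -8, -12, -12, 2, 3, 16, 15]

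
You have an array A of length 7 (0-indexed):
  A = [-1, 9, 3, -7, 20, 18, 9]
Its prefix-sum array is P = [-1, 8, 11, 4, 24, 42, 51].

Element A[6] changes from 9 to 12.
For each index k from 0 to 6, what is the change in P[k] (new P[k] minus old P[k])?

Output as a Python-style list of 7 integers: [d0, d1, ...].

Answer: [0, 0, 0, 0, 0, 0, 3]

Derivation:
Element change: A[6] 9 -> 12, delta = 3
For k < 6: P[k] unchanged, delta_P[k] = 0
For k >= 6: P[k] shifts by exactly 3
Delta array: [0, 0, 0, 0, 0, 0, 3]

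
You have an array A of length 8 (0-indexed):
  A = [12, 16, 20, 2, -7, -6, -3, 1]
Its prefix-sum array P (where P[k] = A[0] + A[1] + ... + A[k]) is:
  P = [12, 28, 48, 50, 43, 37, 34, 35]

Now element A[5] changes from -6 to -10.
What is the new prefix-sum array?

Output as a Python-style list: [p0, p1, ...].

Answer: [12, 28, 48, 50, 43, 33, 30, 31]

Derivation:
Change: A[5] -6 -> -10, delta = -4
P[k] for k < 5: unchanged (A[5] not included)
P[k] for k >= 5: shift by delta = -4
  P[0] = 12 + 0 = 12
  P[1] = 28 + 0 = 28
  P[2] = 48 + 0 = 48
  P[3] = 50 + 0 = 50
  P[4] = 43 + 0 = 43
  P[5] = 37 + -4 = 33
  P[6] = 34 + -4 = 30
  P[7] = 35 + -4 = 31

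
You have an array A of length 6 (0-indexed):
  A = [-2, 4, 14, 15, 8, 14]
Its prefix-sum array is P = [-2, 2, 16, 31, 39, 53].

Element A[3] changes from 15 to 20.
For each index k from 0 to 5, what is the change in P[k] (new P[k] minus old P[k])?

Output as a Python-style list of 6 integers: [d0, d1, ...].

Answer: [0, 0, 0, 5, 5, 5]

Derivation:
Element change: A[3] 15 -> 20, delta = 5
For k < 3: P[k] unchanged, delta_P[k] = 0
For k >= 3: P[k] shifts by exactly 5
Delta array: [0, 0, 0, 5, 5, 5]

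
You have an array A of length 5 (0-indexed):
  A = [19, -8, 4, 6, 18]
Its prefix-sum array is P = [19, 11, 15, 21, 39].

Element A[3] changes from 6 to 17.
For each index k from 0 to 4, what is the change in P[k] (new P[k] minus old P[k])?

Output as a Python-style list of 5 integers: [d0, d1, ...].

Answer: [0, 0, 0, 11, 11]

Derivation:
Element change: A[3] 6 -> 17, delta = 11
For k < 3: P[k] unchanged, delta_P[k] = 0
For k >= 3: P[k] shifts by exactly 11
Delta array: [0, 0, 0, 11, 11]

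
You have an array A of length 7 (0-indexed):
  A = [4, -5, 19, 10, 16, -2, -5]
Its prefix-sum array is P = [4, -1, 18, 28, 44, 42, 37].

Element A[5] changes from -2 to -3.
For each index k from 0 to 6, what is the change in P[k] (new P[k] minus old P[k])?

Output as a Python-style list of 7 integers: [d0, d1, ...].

Element change: A[5] -2 -> -3, delta = -1
For k < 5: P[k] unchanged, delta_P[k] = 0
For k >= 5: P[k] shifts by exactly -1
Delta array: [0, 0, 0, 0, 0, -1, -1]

Answer: [0, 0, 0, 0, 0, -1, -1]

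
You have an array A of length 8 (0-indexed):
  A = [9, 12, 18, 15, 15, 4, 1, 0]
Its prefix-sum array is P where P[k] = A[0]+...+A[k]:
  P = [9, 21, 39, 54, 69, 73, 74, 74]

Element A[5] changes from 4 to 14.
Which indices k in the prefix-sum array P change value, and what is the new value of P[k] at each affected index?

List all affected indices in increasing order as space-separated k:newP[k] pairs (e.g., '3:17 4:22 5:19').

Answer: 5:83 6:84 7:84

Derivation:
P[k] = A[0] + ... + A[k]
P[k] includes A[5] iff k >= 5
Affected indices: 5, 6, ..., 7; delta = 10
  P[5]: 73 + 10 = 83
  P[6]: 74 + 10 = 84
  P[7]: 74 + 10 = 84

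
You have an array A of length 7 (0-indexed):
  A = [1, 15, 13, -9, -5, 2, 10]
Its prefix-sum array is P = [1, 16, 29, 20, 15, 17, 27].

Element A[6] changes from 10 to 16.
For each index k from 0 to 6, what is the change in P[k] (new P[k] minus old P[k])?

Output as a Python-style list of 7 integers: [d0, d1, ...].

Answer: [0, 0, 0, 0, 0, 0, 6]

Derivation:
Element change: A[6] 10 -> 16, delta = 6
For k < 6: P[k] unchanged, delta_P[k] = 0
For k >= 6: P[k] shifts by exactly 6
Delta array: [0, 0, 0, 0, 0, 0, 6]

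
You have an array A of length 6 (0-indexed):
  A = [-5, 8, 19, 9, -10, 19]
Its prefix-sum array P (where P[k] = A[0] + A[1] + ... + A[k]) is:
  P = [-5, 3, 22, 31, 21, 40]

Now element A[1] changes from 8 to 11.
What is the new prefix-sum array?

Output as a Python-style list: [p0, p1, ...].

Change: A[1] 8 -> 11, delta = 3
P[k] for k < 1: unchanged (A[1] not included)
P[k] for k >= 1: shift by delta = 3
  P[0] = -5 + 0 = -5
  P[1] = 3 + 3 = 6
  P[2] = 22 + 3 = 25
  P[3] = 31 + 3 = 34
  P[4] = 21 + 3 = 24
  P[5] = 40 + 3 = 43

Answer: [-5, 6, 25, 34, 24, 43]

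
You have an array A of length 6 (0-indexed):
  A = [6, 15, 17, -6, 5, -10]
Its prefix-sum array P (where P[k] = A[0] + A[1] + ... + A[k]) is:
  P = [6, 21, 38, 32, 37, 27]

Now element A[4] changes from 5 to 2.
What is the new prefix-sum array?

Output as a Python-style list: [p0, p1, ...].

Answer: [6, 21, 38, 32, 34, 24]

Derivation:
Change: A[4] 5 -> 2, delta = -3
P[k] for k < 4: unchanged (A[4] not included)
P[k] for k >= 4: shift by delta = -3
  P[0] = 6 + 0 = 6
  P[1] = 21 + 0 = 21
  P[2] = 38 + 0 = 38
  P[3] = 32 + 0 = 32
  P[4] = 37 + -3 = 34
  P[5] = 27 + -3 = 24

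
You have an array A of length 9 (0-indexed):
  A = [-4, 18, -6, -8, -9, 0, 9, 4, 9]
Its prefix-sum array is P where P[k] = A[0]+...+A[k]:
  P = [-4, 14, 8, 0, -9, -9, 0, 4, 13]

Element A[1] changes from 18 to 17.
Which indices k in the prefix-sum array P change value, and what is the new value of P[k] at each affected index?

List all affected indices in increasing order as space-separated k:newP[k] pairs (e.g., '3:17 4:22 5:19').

Answer: 1:13 2:7 3:-1 4:-10 5:-10 6:-1 7:3 8:12

Derivation:
P[k] = A[0] + ... + A[k]
P[k] includes A[1] iff k >= 1
Affected indices: 1, 2, ..., 8; delta = -1
  P[1]: 14 + -1 = 13
  P[2]: 8 + -1 = 7
  P[3]: 0 + -1 = -1
  P[4]: -9 + -1 = -10
  P[5]: -9 + -1 = -10
  P[6]: 0 + -1 = -1
  P[7]: 4 + -1 = 3
  P[8]: 13 + -1 = 12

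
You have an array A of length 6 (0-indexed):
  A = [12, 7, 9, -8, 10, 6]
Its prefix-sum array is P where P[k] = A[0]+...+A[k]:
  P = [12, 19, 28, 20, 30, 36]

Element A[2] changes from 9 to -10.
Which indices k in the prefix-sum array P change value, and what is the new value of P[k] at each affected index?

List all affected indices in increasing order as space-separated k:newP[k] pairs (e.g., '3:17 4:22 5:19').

Answer: 2:9 3:1 4:11 5:17

Derivation:
P[k] = A[0] + ... + A[k]
P[k] includes A[2] iff k >= 2
Affected indices: 2, 3, ..., 5; delta = -19
  P[2]: 28 + -19 = 9
  P[3]: 20 + -19 = 1
  P[4]: 30 + -19 = 11
  P[5]: 36 + -19 = 17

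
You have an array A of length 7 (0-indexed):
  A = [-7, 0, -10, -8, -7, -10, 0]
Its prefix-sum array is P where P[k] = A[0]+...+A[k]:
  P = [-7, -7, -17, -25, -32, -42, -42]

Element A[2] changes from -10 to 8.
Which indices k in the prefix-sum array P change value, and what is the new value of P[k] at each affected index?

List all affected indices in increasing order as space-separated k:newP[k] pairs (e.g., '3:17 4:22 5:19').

Answer: 2:1 3:-7 4:-14 5:-24 6:-24

Derivation:
P[k] = A[0] + ... + A[k]
P[k] includes A[2] iff k >= 2
Affected indices: 2, 3, ..., 6; delta = 18
  P[2]: -17 + 18 = 1
  P[3]: -25 + 18 = -7
  P[4]: -32 + 18 = -14
  P[5]: -42 + 18 = -24
  P[6]: -42 + 18 = -24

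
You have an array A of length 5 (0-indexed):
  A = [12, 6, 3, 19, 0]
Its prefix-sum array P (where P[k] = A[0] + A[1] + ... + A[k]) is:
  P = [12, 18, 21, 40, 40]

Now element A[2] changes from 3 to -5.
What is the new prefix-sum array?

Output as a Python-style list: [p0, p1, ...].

Change: A[2] 3 -> -5, delta = -8
P[k] for k < 2: unchanged (A[2] not included)
P[k] for k >= 2: shift by delta = -8
  P[0] = 12 + 0 = 12
  P[1] = 18 + 0 = 18
  P[2] = 21 + -8 = 13
  P[3] = 40 + -8 = 32
  P[4] = 40 + -8 = 32

Answer: [12, 18, 13, 32, 32]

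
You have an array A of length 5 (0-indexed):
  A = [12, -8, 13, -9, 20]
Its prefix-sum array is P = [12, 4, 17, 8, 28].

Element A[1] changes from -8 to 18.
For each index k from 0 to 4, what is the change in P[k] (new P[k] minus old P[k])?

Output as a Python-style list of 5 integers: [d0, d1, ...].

Element change: A[1] -8 -> 18, delta = 26
For k < 1: P[k] unchanged, delta_P[k] = 0
For k >= 1: P[k] shifts by exactly 26
Delta array: [0, 26, 26, 26, 26]

Answer: [0, 26, 26, 26, 26]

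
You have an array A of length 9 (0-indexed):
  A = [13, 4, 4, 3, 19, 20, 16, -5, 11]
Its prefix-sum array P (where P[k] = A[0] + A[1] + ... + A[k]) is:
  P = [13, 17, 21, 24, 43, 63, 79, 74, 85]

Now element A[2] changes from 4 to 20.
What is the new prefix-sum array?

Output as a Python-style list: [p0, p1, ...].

Change: A[2] 4 -> 20, delta = 16
P[k] for k < 2: unchanged (A[2] not included)
P[k] for k >= 2: shift by delta = 16
  P[0] = 13 + 0 = 13
  P[1] = 17 + 0 = 17
  P[2] = 21 + 16 = 37
  P[3] = 24 + 16 = 40
  P[4] = 43 + 16 = 59
  P[5] = 63 + 16 = 79
  P[6] = 79 + 16 = 95
  P[7] = 74 + 16 = 90
  P[8] = 85 + 16 = 101

Answer: [13, 17, 37, 40, 59, 79, 95, 90, 101]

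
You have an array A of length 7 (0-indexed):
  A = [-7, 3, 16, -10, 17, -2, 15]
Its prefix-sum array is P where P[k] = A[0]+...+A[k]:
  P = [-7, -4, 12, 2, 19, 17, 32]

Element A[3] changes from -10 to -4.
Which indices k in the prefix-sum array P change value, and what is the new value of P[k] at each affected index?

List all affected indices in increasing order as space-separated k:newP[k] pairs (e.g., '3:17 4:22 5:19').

P[k] = A[0] + ... + A[k]
P[k] includes A[3] iff k >= 3
Affected indices: 3, 4, ..., 6; delta = 6
  P[3]: 2 + 6 = 8
  P[4]: 19 + 6 = 25
  P[5]: 17 + 6 = 23
  P[6]: 32 + 6 = 38

Answer: 3:8 4:25 5:23 6:38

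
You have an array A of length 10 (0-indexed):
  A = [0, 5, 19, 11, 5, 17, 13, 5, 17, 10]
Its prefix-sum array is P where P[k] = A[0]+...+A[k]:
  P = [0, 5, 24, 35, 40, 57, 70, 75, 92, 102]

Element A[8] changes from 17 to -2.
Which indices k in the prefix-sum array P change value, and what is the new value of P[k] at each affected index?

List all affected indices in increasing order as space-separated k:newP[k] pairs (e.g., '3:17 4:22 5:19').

Answer: 8:73 9:83

Derivation:
P[k] = A[0] + ... + A[k]
P[k] includes A[8] iff k >= 8
Affected indices: 8, 9, ..., 9; delta = -19
  P[8]: 92 + -19 = 73
  P[9]: 102 + -19 = 83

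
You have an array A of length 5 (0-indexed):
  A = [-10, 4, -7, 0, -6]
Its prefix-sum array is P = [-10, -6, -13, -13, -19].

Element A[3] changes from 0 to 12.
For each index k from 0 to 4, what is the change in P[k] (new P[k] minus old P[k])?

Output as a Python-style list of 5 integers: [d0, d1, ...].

Element change: A[3] 0 -> 12, delta = 12
For k < 3: P[k] unchanged, delta_P[k] = 0
For k >= 3: P[k] shifts by exactly 12
Delta array: [0, 0, 0, 12, 12]

Answer: [0, 0, 0, 12, 12]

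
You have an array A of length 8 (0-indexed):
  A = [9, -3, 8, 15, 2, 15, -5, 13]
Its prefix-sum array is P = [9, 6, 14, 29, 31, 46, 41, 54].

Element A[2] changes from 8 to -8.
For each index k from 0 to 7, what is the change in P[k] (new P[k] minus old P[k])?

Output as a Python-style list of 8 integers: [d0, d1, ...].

Answer: [0, 0, -16, -16, -16, -16, -16, -16]

Derivation:
Element change: A[2] 8 -> -8, delta = -16
For k < 2: P[k] unchanged, delta_P[k] = 0
For k >= 2: P[k] shifts by exactly -16
Delta array: [0, 0, -16, -16, -16, -16, -16, -16]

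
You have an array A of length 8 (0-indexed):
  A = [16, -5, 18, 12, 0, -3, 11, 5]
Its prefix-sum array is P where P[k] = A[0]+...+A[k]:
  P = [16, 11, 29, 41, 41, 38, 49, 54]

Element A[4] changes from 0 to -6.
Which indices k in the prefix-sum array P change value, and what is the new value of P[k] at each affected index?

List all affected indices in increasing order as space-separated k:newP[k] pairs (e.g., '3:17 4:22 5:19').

P[k] = A[0] + ... + A[k]
P[k] includes A[4] iff k >= 4
Affected indices: 4, 5, ..., 7; delta = -6
  P[4]: 41 + -6 = 35
  P[5]: 38 + -6 = 32
  P[6]: 49 + -6 = 43
  P[7]: 54 + -6 = 48

Answer: 4:35 5:32 6:43 7:48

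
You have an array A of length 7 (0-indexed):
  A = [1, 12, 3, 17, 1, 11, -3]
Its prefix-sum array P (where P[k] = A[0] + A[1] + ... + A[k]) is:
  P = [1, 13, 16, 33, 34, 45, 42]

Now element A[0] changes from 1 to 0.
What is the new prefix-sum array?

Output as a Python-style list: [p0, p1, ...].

Answer: [0, 12, 15, 32, 33, 44, 41]

Derivation:
Change: A[0] 1 -> 0, delta = -1
P[k] for k < 0: unchanged (A[0] not included)
P[k] for k >= 0: shift by delta = -1
  P[0] = 1 + -1 = 0
  P[1] = 13 + -1 = 12
  P[2] = 16 + -1 = 15
  P[3] = 33 + -1 = 32
  P[4] = 34 + -1 = 33
  P[5] = 45 + -1 = 44
  P[6] = 42 + -1 = 41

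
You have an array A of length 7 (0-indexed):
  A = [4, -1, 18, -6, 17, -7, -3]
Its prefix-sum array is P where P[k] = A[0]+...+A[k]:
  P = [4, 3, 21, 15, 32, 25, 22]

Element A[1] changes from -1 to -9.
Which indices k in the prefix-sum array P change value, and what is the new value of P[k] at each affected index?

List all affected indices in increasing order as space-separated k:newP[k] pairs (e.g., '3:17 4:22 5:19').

P[k] = A[0] + ... + A[k]
P[k] includes A[1] iff k >= 1
Affected indices: 1, 2, ..., 6; delta = -8
  P[1]: 3 + -8 = -5
  P[2]: 21 + -8 = 13
  P[3]: 15 + -8 = 7
  P[4]: 32 + -8 = 24
  P[5]: 25 + -8 = 17
  P[6]: 22 + -8 = 14

Answer: 1:-5 2:13 3:7 4:24 5:17 6:14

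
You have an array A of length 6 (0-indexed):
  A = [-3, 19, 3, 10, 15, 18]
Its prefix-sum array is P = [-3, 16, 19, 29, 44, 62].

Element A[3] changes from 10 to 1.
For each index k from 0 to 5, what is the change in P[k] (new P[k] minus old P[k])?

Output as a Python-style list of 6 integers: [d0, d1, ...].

Answer: [0, 0, 0, -9, -9, -9]

Derivation:
Element change: A[3] 10 -> 1, delta = -9
For k < 3: P[k] unchanged, delta_P[k] = 0
For k >= 3: P[k] shifts by exactly -9
Delta array: [0, 0, 0, -9, -9, -9]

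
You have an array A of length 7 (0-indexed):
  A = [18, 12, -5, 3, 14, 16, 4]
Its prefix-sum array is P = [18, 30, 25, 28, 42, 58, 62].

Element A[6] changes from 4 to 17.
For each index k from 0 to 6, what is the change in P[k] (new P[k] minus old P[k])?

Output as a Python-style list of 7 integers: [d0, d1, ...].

Answer: [0, 0, 0, 0, 0, 0, 13]

Derivation:
Element change: A[6] 4 -> 17, delta = 13
For k < 6: P[k] unchanged, delta_P[k] = 0
For k >= 6: P[k] shifts by exactly 13
Delta array: [0, 0, 0, 0, 0, 0, 13]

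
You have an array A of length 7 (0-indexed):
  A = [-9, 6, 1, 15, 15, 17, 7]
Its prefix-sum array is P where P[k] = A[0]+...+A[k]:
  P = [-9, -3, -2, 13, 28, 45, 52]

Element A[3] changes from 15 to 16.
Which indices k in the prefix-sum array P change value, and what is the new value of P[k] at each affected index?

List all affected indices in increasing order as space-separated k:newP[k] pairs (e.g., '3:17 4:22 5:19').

P[k] = A[0] + ... + A[k]
P[k] includes A[3] iff k >= 3
Affected indices: 3, 4, ..., 6; delta = 1
  P[3]: 13 + 1 = 14
  P[4]: 28 + 1 = 29
  P[5]: 45 + 1 = 46
  P[6]: 52 + 1 = 53

Answer: 3:14 4:29 5:46 6:53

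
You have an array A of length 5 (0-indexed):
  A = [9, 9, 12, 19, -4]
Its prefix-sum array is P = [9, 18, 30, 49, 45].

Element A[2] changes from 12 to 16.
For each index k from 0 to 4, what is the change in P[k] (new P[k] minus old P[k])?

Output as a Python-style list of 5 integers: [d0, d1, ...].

Answer: [0, 0, 4, 4, 4]

Derivation:
Element change: A[2] 12 -> 16, delta = 4
For k < 2: P[k] unchanged, delta_P[k] = 0
For k >= 2: P[k] shifts by exactly 4
Delta array: [0, 0, 4, 4, 4]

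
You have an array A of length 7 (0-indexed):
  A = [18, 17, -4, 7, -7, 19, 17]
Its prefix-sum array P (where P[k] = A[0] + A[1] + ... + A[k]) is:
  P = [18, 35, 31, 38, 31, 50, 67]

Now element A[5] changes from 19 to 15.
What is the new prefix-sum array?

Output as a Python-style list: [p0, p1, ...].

Answer: [18, 35, 31, 38, 31, 46, 63]

Derivation:
Change: A[5] 19 -> 15, delta = -4
P[k] for k < 5: unchanged (A[5] not included)
P[k] for k >= 5: shift by delta = -4
  P[0] = 18 + 0 = 18
  P[1] = 35 + 0 = 35
  P[2] = 31 + 0 = 31
  P[3] = 38 + 0 = 38
  P[4] = 31 + 0 = 31
  P[5] = 50 + -4 = 46
  P[6] = 67 + -4 = 63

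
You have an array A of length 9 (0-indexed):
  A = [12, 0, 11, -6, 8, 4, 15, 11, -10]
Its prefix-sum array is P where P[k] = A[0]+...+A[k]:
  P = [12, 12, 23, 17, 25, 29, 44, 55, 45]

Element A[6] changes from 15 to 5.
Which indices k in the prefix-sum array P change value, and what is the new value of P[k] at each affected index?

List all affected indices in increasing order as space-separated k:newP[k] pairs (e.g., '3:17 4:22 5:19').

P[k] = A[0] + ... + A[k]
P[k] includes A[6] iff k >= 6
Affected indices: 6, 7, ..., 8; delta = -10
  P[6]: 44 + -10 = 34
  P[7]: 55 + -10 = 45
  P[8]: 45 + -10 = 35

Answer: 6:34 7:45 8:35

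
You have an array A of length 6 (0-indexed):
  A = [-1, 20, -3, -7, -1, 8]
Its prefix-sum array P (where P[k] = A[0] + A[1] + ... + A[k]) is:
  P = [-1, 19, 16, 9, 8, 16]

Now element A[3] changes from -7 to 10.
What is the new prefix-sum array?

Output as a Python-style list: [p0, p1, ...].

Change: A[3] -7 -> 10, delta = 17
P[k] for k < 3: unchanged (A[3] not included)
P[k] for k >= 3: shift by delta = 17
  P[0] = -1 + 0 = -1
  P[1] = 19 + 0 = 19
  P[2] = 16 + 0 = 16
  P[3] = 9 + 17 = 26
  P[4] = 8 + 17 = 25
  P[5] = 16 + 17 = 33

Answer: [-1, 19, 16, 26, 25, 33]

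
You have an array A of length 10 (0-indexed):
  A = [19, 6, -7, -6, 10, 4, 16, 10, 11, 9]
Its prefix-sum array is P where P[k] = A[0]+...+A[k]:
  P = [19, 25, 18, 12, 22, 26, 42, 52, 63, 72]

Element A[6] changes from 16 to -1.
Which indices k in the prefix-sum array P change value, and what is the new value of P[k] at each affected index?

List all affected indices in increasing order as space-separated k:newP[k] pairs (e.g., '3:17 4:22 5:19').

Answer: 6:25 7:35 8:46 9:55

Derivation:
P[k] = A[0] + ... + A[k]
P[k] includes A[6] iff k >= 6
Affected indices: 6, 7, ..., 9; delta = -17
  P[6]: 42 + -17 = 25
  P[7]: 52 + -17 = 35
  P[8]: 63 + -17 = 46
  P[9]: 72 + -17 = 55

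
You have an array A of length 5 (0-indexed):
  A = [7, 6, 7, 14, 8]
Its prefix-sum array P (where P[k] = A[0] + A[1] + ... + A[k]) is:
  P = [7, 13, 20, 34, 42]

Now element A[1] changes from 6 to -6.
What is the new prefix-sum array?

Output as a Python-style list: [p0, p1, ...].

Answer: [7, 1, 8, 22, 30]

Derivation:
Change: A[1] 6 -> -6, delta = -12
P[k] for k < 1: unchanged (A[1] not included)
P[k] for k >= 1: shift by delta = -12
  P[0] = 7 + 0 = 7
  P[1] = 13 + -12 = 1
  P[2] = 20 + -12 = 8
  P[3] = 34 + -12 = 22
  P[4] = 42 + -12 = 30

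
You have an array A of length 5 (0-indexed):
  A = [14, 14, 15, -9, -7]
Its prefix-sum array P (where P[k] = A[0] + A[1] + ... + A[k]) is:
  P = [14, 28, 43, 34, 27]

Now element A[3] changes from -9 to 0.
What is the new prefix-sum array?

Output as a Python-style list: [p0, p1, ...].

Answer: [14, 28, 43, 43, 36]

Derivation:
Change: A[3] -9 -> 0, delta = 9
P[k] for k < 3: unchanged (A[3] not included)
P[k] for k >= 3: shift by delta = 9
  P[0] = 14 + 0 = 14
  P[1] = 28 + 0 = 28
  P[2] = 43 + 0 = 43
  P[3] = 34 + 9 = 43
  P[4] = 27 + 9 = 36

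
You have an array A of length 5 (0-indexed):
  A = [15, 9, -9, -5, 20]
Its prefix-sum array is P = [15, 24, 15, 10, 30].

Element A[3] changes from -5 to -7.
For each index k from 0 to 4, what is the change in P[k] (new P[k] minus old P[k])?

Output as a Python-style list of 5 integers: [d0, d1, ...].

Answer: [0, 0, 0, -2, -2]

Derivation:
Element change: A[3] -5 -> -7, delta = -2
For k < 3: P[k] unchanged, delta_P[k] = 0
For k >= 3: P[k] shifts by exactly -2
Delta array: [0, 0, 0, -2, -2]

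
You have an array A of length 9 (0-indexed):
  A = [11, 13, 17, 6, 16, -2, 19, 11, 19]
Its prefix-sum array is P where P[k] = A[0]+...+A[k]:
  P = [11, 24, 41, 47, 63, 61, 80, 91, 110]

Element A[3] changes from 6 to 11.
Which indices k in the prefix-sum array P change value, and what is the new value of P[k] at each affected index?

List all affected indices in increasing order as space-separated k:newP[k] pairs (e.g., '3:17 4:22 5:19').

P[k] = A[0] + ... + A[k]
P[k] includes A[3] iff k >= 3
Affected indices: 3, 4, ..., 8; delta = 5
  P[3]: 47 + 5 = 52
  P[4]: 63 + 5 = 68
  P[5]: 61 + 5 = 66
  P[6]: 80 + 5 = 85
  P[7]: 91 + 5 = 96
  P[8]: 110 + 5 = 115

Answer: 3:52 4:68 5:66 6:85 7:96 8:115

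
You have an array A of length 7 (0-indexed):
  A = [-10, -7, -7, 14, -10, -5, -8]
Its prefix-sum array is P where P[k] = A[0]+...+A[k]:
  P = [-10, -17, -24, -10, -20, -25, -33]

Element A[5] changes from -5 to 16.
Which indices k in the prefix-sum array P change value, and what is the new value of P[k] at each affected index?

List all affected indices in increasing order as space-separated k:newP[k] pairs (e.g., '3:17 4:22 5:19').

Answer: 5:-4 6:-12

Derivation:
P[k] = A[0] + ... + A[k]
P[k] includes A[5] iff k >= 5
Affected indices: 5, 6, ..., 6; delta = 21
  P[5]: -25 + 21 = -4
  P[6]: -33 + 21 = -12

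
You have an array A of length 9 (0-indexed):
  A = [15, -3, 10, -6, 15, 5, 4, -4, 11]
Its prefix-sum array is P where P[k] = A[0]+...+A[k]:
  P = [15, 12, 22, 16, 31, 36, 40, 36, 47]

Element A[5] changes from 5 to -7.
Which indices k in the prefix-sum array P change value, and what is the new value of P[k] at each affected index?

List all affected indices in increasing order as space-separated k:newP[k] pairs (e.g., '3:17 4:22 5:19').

Answer: 5:24 6:28 7:24 8:35

Derivation:
P[k] = A[0] + ... + A[k]
P[k] includes A[5] iff k >= 5
Affected indices: 5, 6, ..., 8; delta = -12
  P[5]: 36 + -12 = 24
  P[6]: 40 + -12 = 28
  P[7]: 36 + -12 = 24
  P[8]: 47 + -12 = 35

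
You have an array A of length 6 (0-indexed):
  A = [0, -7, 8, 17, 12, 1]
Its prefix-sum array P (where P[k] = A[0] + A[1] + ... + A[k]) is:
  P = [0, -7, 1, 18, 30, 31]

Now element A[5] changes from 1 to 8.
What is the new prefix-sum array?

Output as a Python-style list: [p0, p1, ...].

Answer: [0, -7, 1, 18, 30, 38]

Derivation:
Change: A[5] 1 -> 8, delta = 7
P[k] for k < 5: unchanged (A[5] not included)
P[k] for k >= 5: shift by delta = 7
  P[0] = 0 + 0 = 0
  P[1] = -7 + 0 = -7
  P[2] = 1 + 0 = 1
  P[3] = 18 + 0 = 18
  P[4] = 30 + 0 = 30
  P[5] = 31 + 7 = 38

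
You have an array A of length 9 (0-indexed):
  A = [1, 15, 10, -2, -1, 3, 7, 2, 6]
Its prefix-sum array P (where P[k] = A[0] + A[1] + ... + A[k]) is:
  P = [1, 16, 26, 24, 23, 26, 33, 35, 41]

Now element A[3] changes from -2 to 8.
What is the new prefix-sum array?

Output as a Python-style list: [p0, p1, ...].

Change: A[3] -2 -> 8, delta = 10
P[k] for k < 3: unchanged (A[3] not included)
P[k] for k >= 3: shift by delta = 10
  P[0] = 1 + 0 = 1
  P[1] = 16 + 0 = 16
  P[2] = 26 + 0 = 26
  P[3] = 24 + 10 = 34
  P[4] = 23 + 10 = 33
  P[5] = 26 + 10 = 36
  P[6] = 33 + 10 = 43
  P[7] = 35 + 10 = 45
  P[8] = 41 + 10 = 51

Answer: [1, 16, 26, 34, 33, 36, 43, 45, 51]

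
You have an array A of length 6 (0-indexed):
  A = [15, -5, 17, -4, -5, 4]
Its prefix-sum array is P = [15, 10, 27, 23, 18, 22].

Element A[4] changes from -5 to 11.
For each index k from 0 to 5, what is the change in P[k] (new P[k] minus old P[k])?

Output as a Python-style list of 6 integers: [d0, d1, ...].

Element change: A[4] -5 -> 11, delta = 16
For k < 4: P[k] unchanged, delta_P[k] = 0
For k >= 4: P[k] shifts by exactly 16
Delta array: [0, 0, 0, 0, 16, 16]

Answer: [0, 0, 0, 0, 16, 16]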